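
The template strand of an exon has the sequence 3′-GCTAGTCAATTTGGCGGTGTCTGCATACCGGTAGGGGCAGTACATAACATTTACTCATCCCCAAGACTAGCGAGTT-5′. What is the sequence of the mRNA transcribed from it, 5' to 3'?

Reading the template 3'→5' as shown, RNA polymerase pairs each base (A→U, T→A, G↔C) to build mRNA 5'→3' directly.

5'-CGAUCAGUUAAACCGCCACAGACGUAUGGCCAUCCCCGUCAUGUAUUGUAAAUGAGUAGGGGUUCUGAUCGCUCAA-3'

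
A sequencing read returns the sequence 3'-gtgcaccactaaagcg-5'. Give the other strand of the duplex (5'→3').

5'-CACGTGGTGATTTCGC-3'

The strand is given 3'→5', so its complement runs 5'→3' in the same left-to-right order: pair each base A↔T, G↔C.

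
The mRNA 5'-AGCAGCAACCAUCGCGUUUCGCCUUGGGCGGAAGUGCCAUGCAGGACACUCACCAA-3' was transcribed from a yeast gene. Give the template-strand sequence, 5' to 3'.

5'-TTGGTGAGTGTCCTGCATGGCACTTCCGCCCAAGGCGAAACGCGATGGTTGCTGCT-3'

Replace U with T to get the coding DNA strand: AGCAGCAACCATCGCGTTTCGCCTTGGGCGGAAGTGCCATGCAGGACACTCACCAA. The template strand is its reverse complement (complement TCGTCGTTGGTAGCGCAAAGCGGAACCCGCCTTCACGGTACGTCCTGTGAGTGGTT, then reverse).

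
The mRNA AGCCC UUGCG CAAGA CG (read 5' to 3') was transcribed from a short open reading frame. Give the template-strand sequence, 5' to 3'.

Replace U with T to get the coding DNA strand: AGCCCTTGCGCAAGACG. The template strand is its reverse complement (complement TCGGGAACGCGTTCTGC, then reverse).

5'-CGTCTTGCGCAAGGGCT-3'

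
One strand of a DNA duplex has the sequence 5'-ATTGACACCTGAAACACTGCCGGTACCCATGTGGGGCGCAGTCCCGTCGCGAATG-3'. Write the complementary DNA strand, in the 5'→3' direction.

The complement of ATTGACACCTGAAACACTGCCGGTACCCATGTGGGGCGCAGTCCCGTCGCGAATG is TAACTGTGGACTTTGTGACGGCCATGGGTACACCCCGCGTCAGGGCAGCGCTTAC (A↔T, G↔C). DNA strands are antiparallel, so the complementary strand runs 3'→5'; reversing gives the 5'→3' form.

5'-CATTCGCGACGGGACTGCGCCCCACATGGGTACCGGCAGTGTTTCAGGTGTCAAT-3'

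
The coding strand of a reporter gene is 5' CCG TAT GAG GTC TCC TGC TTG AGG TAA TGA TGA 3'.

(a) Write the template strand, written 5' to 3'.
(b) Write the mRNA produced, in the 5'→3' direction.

(a) 5′-TCATCATTACCTCAAGCAGGAGACCTCATACGG-3′
(b) 5'-CCGUAUGAGGUCUCCUGCUUGAGGUAAUGAUGA-3'

(a) The template strand is the reverse complement of the coding strand: complement GGCATACTCCAGAGGACGAACTCCATTACTACT, then reverse.
(b) mRNA matches the coding strand with T→U.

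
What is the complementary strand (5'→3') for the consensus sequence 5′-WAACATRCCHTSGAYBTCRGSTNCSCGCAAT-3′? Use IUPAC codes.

Standard pairs A↔T, G↔C; ambiguity codes pair R↔Y, W↔W, S↔S, B↔V, H↔D, N↔N. Complement (WTTGTAYGGDASCTRVAGYCSANGSGCGTTA), then reverse for 5'→3'.

5'-ATTGCGSGNASCYGAVRTCSADGGYATGTTW-3'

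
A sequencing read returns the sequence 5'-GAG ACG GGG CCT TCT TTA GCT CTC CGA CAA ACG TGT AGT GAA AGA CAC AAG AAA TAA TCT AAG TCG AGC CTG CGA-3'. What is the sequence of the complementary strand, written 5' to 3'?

The complement of GAGACGGGGCCTTCTTTAGCTCTCCGACAAACGTGTAGTGAAAGACACAAGAAATAATCTAAGTCGAGCCTGCGA is CTCTGCCCCGGAAGAAATCGAGAGGCTGTTTGCACATCACTTTCTGTGTTCTTTATTAGATTCAGCTCGGACGCT (A↔T, G↔C). DNA strands are antiparallel, so the complementary strand runs 3'→5'; reversing gives the 5'→3' form.

5′-TCGCAGGCTCGACTTAGATTATTTCTTGTGTCTTTCACTACACGTTTGTCGGAGAGCTAAAGAAGGCCCCGTCTC-3′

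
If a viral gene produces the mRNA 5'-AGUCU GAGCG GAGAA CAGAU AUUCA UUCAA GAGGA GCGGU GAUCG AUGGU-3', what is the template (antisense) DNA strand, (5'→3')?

Replace U with T to get the coding DNA strand: AGTCTGAGCGGAGAACAGATATTCATTCAAGAGGAGCGGTGATCGATGGT. The template strand is its reverse complement (complement TCAGACTCGCCTCTTGTCTATAAGTAAGTTCTCCTCGCCACTAGCTACCA, then reverse).

5'-ACCATCGATCACCGCTCCTCTTGAATGAATATCTGTTCTCCGCTCAGACT-3'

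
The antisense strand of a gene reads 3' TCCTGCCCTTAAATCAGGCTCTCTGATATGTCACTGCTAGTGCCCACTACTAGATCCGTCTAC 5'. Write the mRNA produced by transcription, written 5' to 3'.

Reading the template 3'→5' as shown, RNA polymerase pairs each base (A→U, T→A, G↔C) to build mRNA 5'→3' directly.

5'-AGGACGGGAAUUUAGUCCGAGAGACUAUACAGUGACGAUCACGGGUGAUGAUCUAGGCAGAUG-3'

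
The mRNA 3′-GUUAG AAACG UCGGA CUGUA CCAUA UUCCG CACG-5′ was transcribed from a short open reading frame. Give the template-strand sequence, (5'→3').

5'-CAATCTTTGCAGCCTGACATGGTATAAGGCGTGC-3'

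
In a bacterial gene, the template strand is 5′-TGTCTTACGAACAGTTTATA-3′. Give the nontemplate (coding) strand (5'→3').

5′-TATAAACTGTTCGTAAGACA-3′

The coding strand is complementary and antiparallel to the template: take the complement (A↔T, G↔C) and reverse.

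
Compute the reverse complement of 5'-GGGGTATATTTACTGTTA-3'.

Complement each base (A↔T, G↔C): CCCCATATAAATGACAAT. Then reverse.

5'-TAACAGTAAATATACCCC-3'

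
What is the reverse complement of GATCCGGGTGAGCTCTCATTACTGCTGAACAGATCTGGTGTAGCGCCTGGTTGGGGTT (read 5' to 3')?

5'-AACCCCAACCAGGCGCTACACCAGATCTGTTCAGCAGTAATGAGAGCTCACCCGGATC-3'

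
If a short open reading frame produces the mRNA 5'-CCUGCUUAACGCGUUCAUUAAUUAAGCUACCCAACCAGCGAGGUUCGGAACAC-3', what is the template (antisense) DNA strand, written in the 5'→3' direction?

5'-GTGTTCCGAACCTCGCTGGTTGGGTAGCTTAATTAATGAACGCGTTAAGCAGG-3'

Replace U with T to get the coding DNA strand: CCTGCTTAACGCGTTCATTAATTAAGCTACCCAACCAGCGAGGTTCGGAACAC. The template strand is its reverse complement (complement GGACGAATTGCGCAAGTAATTAATTCGATGGGTTGGTCGCTCCAAGCCTTGTG, then reverse).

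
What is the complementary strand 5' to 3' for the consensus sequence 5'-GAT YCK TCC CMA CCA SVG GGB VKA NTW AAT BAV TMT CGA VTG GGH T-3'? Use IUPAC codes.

5′-ADCCCABTCGAKABTVATTWANTMBVCCCBSTGGTKGGGAMGRATC-3′

Standard pairs A↔T, G↔C; ambiguity codes pair Y↔R, M↔K, W↔W, S↔S, B↔V, H↔D, N↔N. Complement (CTARGMAGGGKTGGTSBCCCVBMTNAWTTAVTBAKAGCTBACCCDA), then reverse for 5'→3'.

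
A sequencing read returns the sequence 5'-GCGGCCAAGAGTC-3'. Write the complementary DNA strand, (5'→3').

The complement of GCGGCCAAGAGTC is CGCCGGTTCTCAG (A↔T, G↔C). DNA strands are antiparallel, so the complementary strand runs 3'→5'; reversing gives the 5'→3' form.

5'-GACTCTTGGCCGC-3'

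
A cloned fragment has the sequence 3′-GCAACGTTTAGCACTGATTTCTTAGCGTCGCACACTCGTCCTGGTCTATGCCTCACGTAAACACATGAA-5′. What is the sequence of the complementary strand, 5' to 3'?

5'-CGTTGCAAATCGTGACTAAAGAATCGCAGCGTGTGAGCAGGACCAGATACGGAGTGCATTTGTGTACTT-3'

The strand is given 3'→5', so its complement runs 5'→3' in the same left-to-right order: pair each base A↔T, G↔C.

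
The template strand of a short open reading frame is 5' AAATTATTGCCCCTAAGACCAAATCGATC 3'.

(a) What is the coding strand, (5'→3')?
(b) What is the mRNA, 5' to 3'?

(a) 5′-GATCGATTTGGTCTTAGGGGCAATAATTT-3′
(b) 5′-GAUCGAUUUGGUCUUAGGGGCAAUAAUUU-3′

(a) The coding strand is the reverse complement of the template: complement TTTAATAACGGGGATTCTGGTTTAGCTAG, then reverse.
(b) mRNA has the coding-strand sequence with T→U.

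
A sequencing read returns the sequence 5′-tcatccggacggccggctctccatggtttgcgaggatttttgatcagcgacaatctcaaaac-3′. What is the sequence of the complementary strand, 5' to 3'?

5'-GTTTTGAGATTGTCGCTGATCAAAAATCCTCGCAAACCATGGAGAGCCGGCCGTCCGGATGA-3'

Pairing A↔T and G↔C gives AGTAGGCCTGCCGGCCGAGAGGTACCAAACGCTCCTAAAAACTAGTCGCTGTTAGAGTTTTG, running 3'→5'. Reverse for the 5'→3' convention.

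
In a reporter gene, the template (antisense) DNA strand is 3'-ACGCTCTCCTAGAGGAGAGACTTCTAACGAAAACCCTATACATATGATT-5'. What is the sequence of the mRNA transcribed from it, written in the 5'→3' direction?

Reading the template 3'→5' as shown, RNA polymerase pairs each base (A→U, T→A, G↔C) to build mRNA 5'→3' directly.

5'-UGCGAGAGGAUCUCCUCUCUGAAGAUUGCUUUUGGGAUAUGUAUACUAA-3'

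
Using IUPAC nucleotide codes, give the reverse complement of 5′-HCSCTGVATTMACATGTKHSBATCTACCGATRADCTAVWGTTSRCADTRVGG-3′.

Standard pairs A↔T, G↔C; ambiguity codes pair R↔Y, M↔K, W↔W, S↔S, B↔V, D↔H. Complement (DGSGACBTAAKTGTACAMDSVTAGATGGCTAYTHGATBWCAASYGTHAYBCC), then reverse for 5'→3'.

5'-CCBYAHTGYSAACWBTAGHTYATCGGTAGATVSDMACATGTKAATBCAGSGD-3'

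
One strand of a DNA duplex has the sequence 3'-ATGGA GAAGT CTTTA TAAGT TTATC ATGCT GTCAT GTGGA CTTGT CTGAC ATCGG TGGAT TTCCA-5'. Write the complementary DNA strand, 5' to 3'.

5'-TACCTCTTCAGAAATATTCAAATAGTACGACAGTACACCTGAACAGACTGTAGCCACCTAAAGGT-3'

The strand is given 3'→5', so its complement runs 5'→3' in the same left-to-right order: pair each base A↔T, G↔C.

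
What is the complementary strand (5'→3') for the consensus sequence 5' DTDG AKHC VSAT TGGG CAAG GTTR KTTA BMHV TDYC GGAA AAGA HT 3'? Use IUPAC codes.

5'-ADTCTTTTCCGRHABDKVTAAMYAACCTTGCCCAATSBGDMTCHAH-3'

Standard pairs A↔T, G↔C; ambiguity codes pair R↔Y, M↔K, S↔S, B↔V, D↔H. Complement (HAHCTMDGBSTAACCCGTTCCAAYMAATVKDBAHRGCCTTTTCTDA), then reverse for 5'→3'.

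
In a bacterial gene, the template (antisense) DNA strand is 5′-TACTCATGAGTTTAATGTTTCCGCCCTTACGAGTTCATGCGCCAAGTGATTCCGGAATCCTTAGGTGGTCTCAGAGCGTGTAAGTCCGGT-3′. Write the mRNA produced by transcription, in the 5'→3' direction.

The mRNA has the sequence of the coding strand (reverse complement of the template) with T→U. Reverse complement of TACTCATGAGTTTAATGTTTCCGCCCTTACGAGTTCATGCGCCAAGTGATTCCGGAATCCTTAGGTGGTCTCAGAGCGTGTAAGTCCGGT is ACCGGACTTACACGCTCTGAGACCACCTAAGGATTCCGGAATCACTTGGCGCATGAACTCGTAAGGGCGGAAACATTAAACTCATGAGTA; then T→U.

5′-ACCGGACUUACACGCUCUGAGACCACCUAAGGAUUCCGGAAUCACUUGGCGCAUGAACUCGUAAGGGCGGAAACAUUAAACUCAUGAGUA-3′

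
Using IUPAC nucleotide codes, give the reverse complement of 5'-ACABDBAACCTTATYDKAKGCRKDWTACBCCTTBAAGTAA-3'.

5'-TTACTTVAAGGVGTAWHMYGCMTMHRATAAGGTTVHVTGT-3'

Standard pairs A↔T, G↔C; ambiguity codes pair R↔Y, K↔M, W↔W, B↔V, D↔H. Complement (TGTVHVTTGGAATARHMTMCGYMHWATGVGGAAVTTCATT), then reverse for 5'→3'.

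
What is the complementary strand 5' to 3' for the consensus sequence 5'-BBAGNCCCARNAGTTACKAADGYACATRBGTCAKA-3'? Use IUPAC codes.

5'-TMTGACVYATGTRCHTTMGTAACTNYTGGGNCTVV-3'

Standard pairs A↔T, G↔C; ambiguity codes pair R↔Y, K↔M, B↔V, D↔H, N↔N. Complement (VVTCNGGGTYNTCAATGMTTHCRTGTAYVCAGTMT), then reverse for 5'→3'.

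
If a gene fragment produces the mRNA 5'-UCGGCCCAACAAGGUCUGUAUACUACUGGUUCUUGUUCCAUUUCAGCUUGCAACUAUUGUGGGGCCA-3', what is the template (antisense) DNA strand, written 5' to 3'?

Replace U with T to get the coding DNA strand: TCGGCCCAACAAGGTCTGTATACTACTGGTTCTTGTTCCATTTCAGCTTGCAACTATTGTGGGGCCA. The template strand is its reverse complement (complement AGCCGGGTTGTTCCAGACATATGATGACCAAGAACAAGGTAAAGTCGAACGTTGATAACACCCCGGT, then reverse).

5'-TGGCCCCACAATAGTTGCAAGCTGAAATGGAACAAGAACCAGTAGTATACAGACCTTGTTGGGCCGA-3'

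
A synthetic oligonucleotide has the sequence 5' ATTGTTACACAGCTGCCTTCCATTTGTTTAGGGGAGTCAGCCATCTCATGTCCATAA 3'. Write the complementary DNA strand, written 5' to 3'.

The complement of ATTGTTACACAGCTGCCTTCCATTTGTTTAGGGGAGTCAGCCATCTCATGTCCATAA is TAACAATGTGTCGACGGAAGGTAAACAAATCCCCTCAGTCGGTAGAGTACAGGTATT (A↔T, G↔C). DNA strands are antiparallel, so the complementary strand runs 3'→5'; reversing gives the 5'→3' form.

5'-TTATGGACATGAGATGGCTGACTCCCCTAAACAAATGGAAGGCAGCTGTGTAACAAT-3'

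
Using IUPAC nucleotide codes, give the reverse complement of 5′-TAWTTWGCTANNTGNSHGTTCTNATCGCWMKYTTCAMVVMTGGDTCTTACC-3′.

5′-GGTAAGAHCCAKBBKTGAARMKWGCGATNAGAACDSNCANNTAGCWAAWTA-3′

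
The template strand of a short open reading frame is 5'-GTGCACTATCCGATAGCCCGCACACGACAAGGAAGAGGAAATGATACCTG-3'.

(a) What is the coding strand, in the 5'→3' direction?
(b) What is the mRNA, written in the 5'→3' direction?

(a) 5'-CAGGTATCATTTCCTCTTCCTTGTCGTGTGCGGGCTATCGGATAGTGCAC-3'
(b) 5'-CAGGUAUCAUUUCCUCUUCCUUGUCGUGUGCGGGCUAUCGGAUAGUGCAC-3'

(a) The coding strand is the reverse complement of the template: complement CACGTGATAGGCTATCGGGCGTGTGCTGTTCCTTCTCCTTTACTATGGAC, then reverse.
(b) mRNA has the coding-strand sequence with T→U.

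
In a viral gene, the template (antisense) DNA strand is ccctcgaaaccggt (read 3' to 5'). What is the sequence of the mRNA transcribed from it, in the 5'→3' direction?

5'-GGGAGCUUUGGCCA-3'

Reading the template 3'→5' as shown, RNA polymerase pairs each base (A→U, T→A, G↔C) to build mRNA 5'→3' directly.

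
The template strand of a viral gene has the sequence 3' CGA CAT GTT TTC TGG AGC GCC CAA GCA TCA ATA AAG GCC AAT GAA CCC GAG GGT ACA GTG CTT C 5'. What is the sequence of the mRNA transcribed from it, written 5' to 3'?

Reading the template 3'→5' as shown, RNA polymerase pairs each base (A→U, T→A, G↔C) to build mRNA 5'→3' directly.

5′-GCUGUACAAAAGACCUCGCGGGUUCGUAGUUAUUUCCGGUUACUUGGGCUCCCAUGUCACGAAG-3′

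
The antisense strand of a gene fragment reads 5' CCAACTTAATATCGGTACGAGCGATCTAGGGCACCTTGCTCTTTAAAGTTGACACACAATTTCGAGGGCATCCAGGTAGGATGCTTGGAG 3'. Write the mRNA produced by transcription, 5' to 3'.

The mRNA has the sequence of the coding strand (reverse complement of the template) with T→U. Reverse complement of CCAACTTAATATCGGTACGAGCGATCTAGGGCACCTTGCTCTTTAAAGTTGACACACAATTTCGAGGGCATCCAGGTAGGATGCTTGGAG is CTCCAAGCATCCTACCTGGATGCCCTCGAAATTGTGTGTCAACTTTAAAGAGCAAGGTGCCCTAGATCGCTCGTACCGATATTAAGTTGG; then T→U.

5′-CUCCAAGCAUCCUACCUGGAUGCCCUCGAAAUUGUGUGUCAACUUUAAAGAGCAAGGUGCCCUAGAUCGCUCGUACCGAUAUUAAGUUGG-3′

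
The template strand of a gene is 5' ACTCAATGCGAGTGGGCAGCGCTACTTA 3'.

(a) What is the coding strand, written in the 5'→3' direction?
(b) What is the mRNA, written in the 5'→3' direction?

(a) The coding strand is the reverse complement of the template: complement TGAGTTACGCTCACCCGTCGCGATGAAT, then reverse.
(b) mRNA has the coding-strand sequence with T→U.

(a) 5'-TAAGTAGCGCTGCCCACTCGCATTGAGT-3'
(b) 5'-UAAGUAGCGCUGCCCACUCGCAUUGAGU-3'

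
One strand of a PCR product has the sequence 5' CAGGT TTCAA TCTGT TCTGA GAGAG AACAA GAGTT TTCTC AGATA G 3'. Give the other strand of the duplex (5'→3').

5'-CTATCTGAGAAAACTCTTGTTCTCTCTCAGAACAGATTGAAACCTG-3'

Pairing A↔T and G↔C gives GTCCAAAGTTAGACAAGACTCTCTCTTGTTCTCAAAAGAGTCTATC, running 3'→5'. Reverse for the 5'→3' convention.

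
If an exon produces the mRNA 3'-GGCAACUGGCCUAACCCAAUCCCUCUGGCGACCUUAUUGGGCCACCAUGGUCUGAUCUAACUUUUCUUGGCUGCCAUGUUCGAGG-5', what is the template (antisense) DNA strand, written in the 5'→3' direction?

5'-CCGTTGACCGGATTGGGTTAGGGAGACCGCTGGAATAACCCGGTGGTACCAGACTAGATTGAAAAGAACCGACGGTACAAGCTCC-3'

Written 5'→3' the mRNA is GGAGCUUGUACCGUCGGUUCUUUUCAAUCUAGUCUGGUACCACCGGGUUAUUCCAGCGGUCUCCCUAACCCAAUCCGGUCAACGG, so the coding DNA strand is GGAGCTTGTACCGTCGGTTCTTTTCAATCTAGTCTGGTACCACCGGGTTATTCCAGCGGTCTCCCTAACCCAATCCGGTCAACGG. The template is its reverse complement.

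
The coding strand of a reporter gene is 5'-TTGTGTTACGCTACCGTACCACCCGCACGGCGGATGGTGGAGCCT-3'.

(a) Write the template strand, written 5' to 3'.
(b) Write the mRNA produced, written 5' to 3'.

(a) The template strand is the reverse complement of the coding strand: complement AACACAATGCGATGGCATGGTGGGCGTGCCGCCTACCACCTCGGA, then reverse.
(b) mRNA matches the coding strand with T→U.

(a) 5'-AGGCTCCACCATCCGCCGTGCGGGTGGTACGGTAGCGTAACACAA-3'
(b) 5'-UUGUGUUACGCUACCGUACCACCCGCACGGCGGAUGGUGGAGCCU-3'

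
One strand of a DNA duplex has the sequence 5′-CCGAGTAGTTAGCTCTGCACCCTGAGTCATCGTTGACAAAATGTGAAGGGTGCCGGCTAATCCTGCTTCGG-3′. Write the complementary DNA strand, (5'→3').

Pairing A↔T and G↔C gives GGCTCATCAATCGAGACGTGGGACTCAGTAGCAACTGTTTTACACTTCCCACGGCCGATTAGGACGAAGCC, running 3'→5'. Reverse for the 5'→3' convention.

5'-CCGAAGCAGGATTAGCCGGCACCCTTCACATTTTGTCAACGATGACTCAGGGTGCAGAGCTAACTACTCGG-3'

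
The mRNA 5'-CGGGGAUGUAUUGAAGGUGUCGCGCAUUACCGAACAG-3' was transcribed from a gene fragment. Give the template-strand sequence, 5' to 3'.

Replace U with T to get the coding DNA strand: CGGGGATGTATTGAAGGTGTCGCGCATTACCGAACAG. The template strand is its reverse complement (complement GCCCCTACATAACTTCCACAGCGCGTAATGGCTTGTC, then reverse).

5′-CTGTTCGGTAATGCGCGACACCTTCAATACATCCCCG-3′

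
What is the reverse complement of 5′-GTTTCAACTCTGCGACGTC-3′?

5'-GACGTCGCAGAGTTGAAAC-3'

Complement each base (A↔T, G↔C): CAAAGTTGAGACGCTGCAG. Then reverse.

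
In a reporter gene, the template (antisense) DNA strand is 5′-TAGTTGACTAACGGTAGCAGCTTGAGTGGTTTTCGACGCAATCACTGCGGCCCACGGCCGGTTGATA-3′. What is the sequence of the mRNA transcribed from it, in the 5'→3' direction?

5′-UAUCAACCGGCCGUGGGCCGCAGUGAUUGCGUCGAAAACCACUCAAGCUGCUACCGUUAGUCAACUA-3′

The mRNA has the sequence of the coding strand (reverse complement of the template) with T→U. Reverse complement of TAGTTGACTAACGGTAGCAGCTTGAGTGGTTTTCGACGCAATCACTGCGGCCCACGGCCGGTTGATA is TATCAACCGGCCGTGGGCCGCAGTGATTGCGTCGAAAACCACTCAAGCTGCTACCGTTAGTCAACTA; then T→U.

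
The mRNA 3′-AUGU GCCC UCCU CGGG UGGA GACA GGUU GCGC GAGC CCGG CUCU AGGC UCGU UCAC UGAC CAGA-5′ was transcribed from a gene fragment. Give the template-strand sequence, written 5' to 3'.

Written 5'→3' the mRNA is AGACCAGUCACUUGCUCGGAUCUCGGCCCGAGCGCGUUGGACAGAGGUGGGCUCCUCCCGUGUA, so the coding DNA strand is AGACCAGTCACTTGCTCGGATCTCGGCCCGAGCGCGTTGGACAGAGGTGGGCTCCTCCCGTGTA. The template is its reverse complement.

5'-TACACGGGAGGAGCCCACCTCTGTCCAACGCGCTCGGGCCGAGATCCGAGCAAGTGACTGGTCT-3'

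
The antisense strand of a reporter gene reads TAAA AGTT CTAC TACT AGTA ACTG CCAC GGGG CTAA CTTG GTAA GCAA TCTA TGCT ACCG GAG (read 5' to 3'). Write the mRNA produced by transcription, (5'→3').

RNA polymerase reads the template 3'→5' and synthesizes mRNA 5'→3' by base-pairing (A→U, T→A, G↔C). The complement of the template is ATTTTCAAGATGATGATCATTGACGGTGCCCCGATTGAACCATTCGTTAGATACGATGGCCTC; antiparallel, so 5'→3' the coding strand is CTCCGGTAGCATAGATTGCTTACCAAGTTAGCCCCGTGGCAGTTACTAGTAGTAGAACTTTTA. Replace T with U for the mRNA.

5'-CUCCGGUAGCAUAGAUUGCUUACCAAGUUAGCCCCGUGGCAGUUACUAGUAGUAGAACUUUUA-3'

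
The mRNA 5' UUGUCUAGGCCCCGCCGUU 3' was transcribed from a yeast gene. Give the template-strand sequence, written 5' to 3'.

Replace U with T to get the coding DNA strand: TTGTCTAGGCCCCGCCGTT. The template strand is its reverse complement (complement AACAGATCCGGGGCGGCAA, then reverse).

5'-AACGGCGGGGCCTAGACAA-3'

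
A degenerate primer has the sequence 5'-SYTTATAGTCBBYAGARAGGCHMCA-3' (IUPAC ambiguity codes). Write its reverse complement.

5′-TGKDGCCTYTCTRVVGACTATAARS-3′

Standard pairs A↔T, G↔C; ambiguity codes pair R↔Y, M↔K, S↔S, B↔V, H↔D. Complement (SRAATATCAGVVRTCTYTCCGDKGT), then reverse for 5'→3'.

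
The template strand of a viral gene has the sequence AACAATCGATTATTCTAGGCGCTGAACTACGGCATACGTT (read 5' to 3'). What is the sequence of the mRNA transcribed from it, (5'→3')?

5'-AACGUAUGCCGUAGUUCAGCGCCUAGAAUAAUCGAUUGUU-3'

RNA polymerase reads the template 3'→5' and synthesizes mRNA 5'→3' by base-pairing (A→U, T→A, G↔C). The complement of the template is TTGTTAGCTAATAAGATCCGCGACTTGATGCCGTATGCAA; antiparallel, so 5'→3' the coding strand is AACGTATGCCGTAGTTCAGCGCCTAGAATAATCGATTGTT. Replace T with U for the mRNA.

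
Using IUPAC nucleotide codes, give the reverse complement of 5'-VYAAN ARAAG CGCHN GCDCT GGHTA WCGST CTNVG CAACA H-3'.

Standard pairs A↔T, G↔C; ambiguity codes pair R↔Y, W↔W, S↔S, D↔H, V↔B, N↔N. Complement (BRTTNTYTTCGCGDNCGHGACCDATWGCSAGANBCGTTGTD), then reverse for 5'→3'.

5′-DTGTTGCBNAGASCGWTADCCAGHGCNDGCGCTTYTNTTRB-3′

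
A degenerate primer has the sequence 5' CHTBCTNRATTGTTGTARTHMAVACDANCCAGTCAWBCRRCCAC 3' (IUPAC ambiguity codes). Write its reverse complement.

5'-GTGGYYGVWTGACTGGNTHGTBTKDAYTACAACAATYNAGVADG-3'

Standard pairs A↔T, G↔C; ambiguity codes pair R↔Y, M↔K, W↔W, B↔V, D↔H, N↔N. Complement (GDAVGANYTAACAACATYADKTBTGHTNGGTCAGTWVGYYGGTG), then reverse for 5'→3'.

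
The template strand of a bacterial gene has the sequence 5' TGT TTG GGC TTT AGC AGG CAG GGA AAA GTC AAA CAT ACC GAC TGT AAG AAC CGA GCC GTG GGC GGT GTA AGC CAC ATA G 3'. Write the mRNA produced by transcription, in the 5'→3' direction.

5′-CUAUGUGGCUUACACCGCCCACGGCUCGGUUCUUACAGUCGGUAUGUUUGACUUUUCCCUGCCUGCUAAAGCCCAAACA-3′

The mRNA has the sequence of the coding strand (reverse complement of the template) with T→U. Reverse complement of TGTTTGGGCTTTAGCAGGCAGGGAAAAGTCAAACATACCGACTGTAAGAACCGAGCCGTGGGCGGTGTAAGCCACATAG is CTATGTGGCTTACACCGCCCACGGCTCGGTTCTTACAGTCGGTATGTTTGACTTTTCCCTGCCTGCTAAAGCCCAAACA; then T→U.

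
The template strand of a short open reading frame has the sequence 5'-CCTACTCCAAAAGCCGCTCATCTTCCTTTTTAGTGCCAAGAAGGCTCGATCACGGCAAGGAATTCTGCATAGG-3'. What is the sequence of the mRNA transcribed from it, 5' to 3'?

5'-CCUAUGCAGAAUUCCUUGCCGUGAUCGAGCCUUCUUGGCACUAAAAAGGAAGAUGAGCGGCUUUUGGAGUAGG-3'

RNA polymerase reads the template 3'→5' and synthesizes mRNA 5'→3' by base-pairing (A→U, T→A, G↔C). The complement of the template is GGATGAGGTTTTCGGCGAGTAGAAGGAAAAATCACGGTTCTTCCGAGCTAGTGCCGTTCCTTAAGACGTATCC; antiparallel, so 5'→3' the coding strand is CCTATGCAGAATTCCTTGCCGTGATCGAGCCTTCTTGGCACTAAAAAGGAAGATGAGCGGCTTTTGGAGTAGG. Replace T with U for the mRNA.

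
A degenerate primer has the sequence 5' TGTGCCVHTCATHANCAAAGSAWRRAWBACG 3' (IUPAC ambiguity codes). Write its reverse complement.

Standard pairs A↔T, G↔C; ambiguity codes pair R↔Y, W↔W, S↔S, B↔V, H↔D, N↔N. Complement (ACACGGBDAGTADTNGTTTCSTWYYTWVTGC), then reverse for 5'→3'.

5'-CGTVWTYYWTSCTTTGNTDATGADBGGCACA-3'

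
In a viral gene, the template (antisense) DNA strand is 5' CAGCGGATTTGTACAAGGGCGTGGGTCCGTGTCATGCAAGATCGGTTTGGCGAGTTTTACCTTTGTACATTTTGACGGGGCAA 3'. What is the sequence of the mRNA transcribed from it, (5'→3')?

RNA polymerase reads the template 3'→5' and synthesizes mRNA 5'→3' by base-pairing (A→U, T→A, G↔C). The complement of the template is GTCGCCTAAACATGTTCCCGCACCCAGGCACAGTACGTTCTAGCCAAACCGCTCAAAATGGAAACATGTAAAACTGCCCCGTT; antiparallel, so 5'→3' the coding strand is TTGCCCCGTCAAAATGTACAAAGGTAAAACTCGCCAAACCGATCTTGCATGACACGGACCCACGCCCTTGTACAAATCCGCTG. Replace T with U for the mRNA.

5'-UUGCCCCGUCAAAAUGUACAAAGGUAAAACUCGCCAAACCGAUCUUGCAUGACACGGACCCACGCCCUUGUACAAAUCCGCUG-3'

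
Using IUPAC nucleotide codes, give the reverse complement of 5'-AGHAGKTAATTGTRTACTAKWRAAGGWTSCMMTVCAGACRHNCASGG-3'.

5'-CCSTGNDYGTCTGBAKKGSAWCCTTYWMTAGTAYACAATTAMCTDCT-3'

Standard pairs A↔T, G↔C; ambiguity codes pair R↔Y, M↔K, W↔W, S↔S, H↔D, V↔B, N↔N. Complement (TCDTCMATTAACAYATGATMWYTTCCWASGKKABGTCTGYDNGTSCC), then reverse for 5'→3'.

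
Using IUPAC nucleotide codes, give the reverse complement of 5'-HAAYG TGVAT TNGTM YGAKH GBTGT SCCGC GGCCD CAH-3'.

Standard pairs A↔T, G↔C; ambiguity codes pair Y↔R, M↔K, S↔S, B↔V, D↔H, N↔N. Complement (DTTRCACBTAANCAKRCTMDCVACASGGCGCCGGHGTD), then reverse for 5'→3'.

5'-DTGHGGCCGCGGSACAVCDMTCRKACNAATBCACRTTD-3'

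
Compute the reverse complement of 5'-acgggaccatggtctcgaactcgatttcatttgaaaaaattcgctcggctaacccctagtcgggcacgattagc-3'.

Reading the sequence 3'→5' and pairing each base (A↔T, G↔C) gives the reverse complement directly.

5′-GCTAATCGTGCCCGACTAGGGGTTAGCCGAGCGAATTTTTTCAAATGAAATCGAGTTCGAGACCATGGTCCCGT-3′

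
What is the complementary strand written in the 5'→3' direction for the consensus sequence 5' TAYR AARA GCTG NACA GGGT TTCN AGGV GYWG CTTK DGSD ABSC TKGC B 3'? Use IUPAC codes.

Standard pairs A↔T, G↔C; ambiguity codes pair R↔Y, K↔M, W↔W, S↔S, B↔V, D↔H, N↔N. Complement (ATRYTTYTCGACNTGTCCCAAAGNTCCBCRWCGAAMHCSHTVSGAMCGV), then reverse for 5'→3'.

5'-VGCMAGSVTHSCHMAAGCWRCBCCTNGAAACCCTGTNCAGCTYTTYRTA-3'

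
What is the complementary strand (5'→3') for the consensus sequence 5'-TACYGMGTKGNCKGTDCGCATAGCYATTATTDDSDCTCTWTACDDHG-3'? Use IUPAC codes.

Standard pairs A↔T, G↔C; ambiguity codes pair Y↔R, M↔K, W↔W, S↔S, D↔H, N↔N. Complement (ATGRCKCAMCNGMCAHGCGTATCGRTAATAAHHSHGAGAWATGHHDC), then reverse for 5'→3'.

5'-CDHHGTAWAGAGHSHHAATAATRGCTATGCGHACMGNCMACKCRGTA-3'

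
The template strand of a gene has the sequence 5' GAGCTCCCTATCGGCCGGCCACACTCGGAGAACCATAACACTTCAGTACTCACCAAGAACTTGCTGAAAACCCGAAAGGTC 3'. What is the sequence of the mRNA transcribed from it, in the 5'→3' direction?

The mRNA has the sequence of the coding strand (reverse complement of the template) with T→U. Reverse complement of GAGCTCCCTATCGGCCGGCCACACTCGGAGAACCATAACACTTCAGTACTCACCAAGAACTTGCTGAAAACCCGAAAGGTC is GACCTTTCGGGTTTTCAGCAAGTTCTTGGTGAGTACTGAAGTGTTATGGTTCTCCGAGTGTGGCCGGCCGATAGGGAGCTC; then T→U.

5'-GACCUUUCGGGUUUUCAGCAAGUUCUUGGUGAGUACUGAAGUGUUAUGGUUCUCCGAGUGUGGCCGGCCGAUAGGGAGCUC-3'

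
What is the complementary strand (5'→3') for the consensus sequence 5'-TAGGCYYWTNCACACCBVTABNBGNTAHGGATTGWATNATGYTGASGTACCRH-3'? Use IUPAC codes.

5'-DYGGTACSTCARCATNATWCAATCCDTANCVNVTABVGGTGTGNAWRRGCCTA-3'

Standard pairs A↔T, G↔C; ambiguity codes pair R↔Y, W↔W, S↔S, B↔V, H↔D, N↔N. Complement (ATCCGRRWANGTGTGGVBATVNVCNATDCCTAACWTANTACRACTSCATGGYD), then reverse for 5'→3'.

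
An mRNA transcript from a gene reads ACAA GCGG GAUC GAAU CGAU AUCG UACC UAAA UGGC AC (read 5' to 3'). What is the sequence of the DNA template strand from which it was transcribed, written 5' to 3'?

Replace U with T to get the coding DNA strand: ACAAGCGGGATCGAATCGATATCGTACCTAAATGGCAC. The template strand is its reverse complement (complement TGTTCGCCCTAGCTTAGCTATAGCATGGATTTACCGTG, then reverse).

5′-GTGCCATTTAGGTACGATATCGATTCGATCCCGCTTGT-3′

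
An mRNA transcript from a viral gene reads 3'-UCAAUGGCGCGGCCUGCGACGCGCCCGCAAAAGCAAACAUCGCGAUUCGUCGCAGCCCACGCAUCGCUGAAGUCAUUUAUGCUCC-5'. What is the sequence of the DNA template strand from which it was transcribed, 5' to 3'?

Written 5'→3' the mRNA is CCUCGUAUUUACUGAAGUCGCUACGCACCCGACGCUGCUUAGCGCUACAAACGAAAACGCCCGCGCAGCGUCCGGCGCGGUAACU, so the coding DNA strand is CCTCGTATTTACTGAAGTCGCTACGCACCCGACGCTGCTTAGCGCTACAAACGAAAACGCCCGCGCAGCGTCCGGCGCGGTAACT. The template is its reverse complement.

5'-AGTTACCGCGCCGGACGCTGCGCGGGCGTTTTCGTTTGTAGCGCTAAGCAGCGTCGGGTGCGTAGCGACTTCAGTAAATACGAGG-3'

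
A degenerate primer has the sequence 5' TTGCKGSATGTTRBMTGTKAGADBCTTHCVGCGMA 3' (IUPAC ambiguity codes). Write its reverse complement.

Standard pairs A↔T, G↔C; ambiguity codes pair R↔Y, M↔K, S↔S, B↔V, D↔H. Complement (AACGMCSTACAAYVKACAMTCTHVGAADGBCGCKT), then reverse for 5'→3'.

5'-TKCGCBGDAAGVHTCTMACAKVYAACATSCMGCAA-3'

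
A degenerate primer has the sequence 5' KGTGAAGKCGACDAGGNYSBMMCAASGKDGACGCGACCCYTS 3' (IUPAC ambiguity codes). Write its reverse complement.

5'-SARGGGTCGCGTCHMCSTTGKKVSRNCCTHGTCGMCTTCACM-3'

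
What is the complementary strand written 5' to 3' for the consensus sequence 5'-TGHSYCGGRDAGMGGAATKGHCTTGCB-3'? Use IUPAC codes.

Standard pairs A↔T, G↔C; ambiguity codes pair R↔Y, M↔K, S↔S, B↔V, D↔H. Complement (ACDSRGCCYHTCKCCTTAMCDGAACGV), then reverse for 5'→3'.

5'-VGCAAGDCMATTCCKCTHYCCGRSDCA-3'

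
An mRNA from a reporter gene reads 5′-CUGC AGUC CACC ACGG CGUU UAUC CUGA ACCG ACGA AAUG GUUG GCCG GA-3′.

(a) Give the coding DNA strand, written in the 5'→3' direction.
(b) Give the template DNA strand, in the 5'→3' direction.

(a) 5′-CTGCAGTCCACCACGGCGTTTATCCTGAACCGACGAAATGGTTGGCCGGA-3′
(b) 5′-TCCGGCCAACCATTTCGTCGGTTCAGGATAAACGCCGTGGTGGACTGCAG-3′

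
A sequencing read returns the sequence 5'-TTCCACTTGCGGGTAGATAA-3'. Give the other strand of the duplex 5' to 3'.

The complement of TTCCACTTGCGGGTAGATAA is AAGGTGAACGCCCATCTATT (A↔T, G↔C). DNA strands are antiparallel, so the complementary strand runs 3'→5'; reversing gives the 5'→3' form.

5'-TTATCTACCCGCAAGTGGAA-3'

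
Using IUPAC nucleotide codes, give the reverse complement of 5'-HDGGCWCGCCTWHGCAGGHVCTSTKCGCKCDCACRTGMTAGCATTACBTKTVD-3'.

5'-HBAMAVGTAATGCTAKCAYGTGHGMGCGMASAGBDCCTGCDWAGGCGWGCCHD-3'

Standard pairs A↔T, G↔C; ambiguity codes pair R↔Y, M↔K, W↔W, S↔S, B↔V, D↔H. Complement (DHCCGWGCGGAWDCGTCCDBGASAMGCGMGHGTGYACKATCGTAATGVAMABH), then reverse for 5'→3'.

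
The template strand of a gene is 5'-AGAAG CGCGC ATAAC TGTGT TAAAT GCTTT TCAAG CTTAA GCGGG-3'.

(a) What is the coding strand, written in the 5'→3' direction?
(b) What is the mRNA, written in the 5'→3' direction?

(a) The coding strand is the reverse complement of the template: complement TCTTCGCGCGTATTGACACAATTTACGAAAAGTTCGAATTCGCCC, then reverse.
(b) mRNA has the coding-strand sequence with T→U.

(a) 5'-CCCGCTTAAGCTTGAAAAGCATTTAACACAGTTATGCGCGCTTCT-3'
(b) 5'-CCCGCUUAAGCUUGAAAAGCAUUUAACACAGUUAUGCGCGCUUCU-3'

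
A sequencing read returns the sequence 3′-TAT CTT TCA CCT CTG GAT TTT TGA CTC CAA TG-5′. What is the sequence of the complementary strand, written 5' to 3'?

The strand is given 3'→5', so its complement runs 5'→3' in the same left-to-right order: pair each base A↔T, G↔C.

5'-ATAGAAAGTGGAGACCTAAAAACTGAGGTTAC-3'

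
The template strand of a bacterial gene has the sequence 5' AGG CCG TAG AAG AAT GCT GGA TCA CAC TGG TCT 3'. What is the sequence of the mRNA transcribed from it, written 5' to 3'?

5′-AGACCAGUGUGAUCCAGCAUUCUUCUACGGCCU-3′

RNA polymerase reads the template 3'→5' and synthesizes mRNA 5'→3' by base-pairing (A→U, T→A, G↔C). The complement of the template is TCCGGCATCTTCTTACGACCTAGTGTGACCAGA; antiparallel, so 5'→3' the coding strand is AGACCAGTGTGATCCAGCATTCTTCTACGGCCT. Replace T with U for the mRNA.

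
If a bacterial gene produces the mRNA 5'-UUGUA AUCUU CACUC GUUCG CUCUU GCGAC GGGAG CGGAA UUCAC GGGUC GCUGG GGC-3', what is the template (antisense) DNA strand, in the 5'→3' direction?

Replace U with T to get the coding DNA strand: TTGTAATCTTCACTCGTTCGCTCTTGCGACGGGAGCGGAATTCACGGGTCGCTGGGGC. The template strand is its reverse complement (complement AACATTAGAAGTGAGCAAGCGAGAACGCTGCCCTCGCCTTAAGTGCCCAGCGACCCCG, then reverse).

5'-GCCCCAGCGACCCGTGAATTCCGCTCCCGTCGCAAGAGCGAACGAGTGAAGATTACAA-3'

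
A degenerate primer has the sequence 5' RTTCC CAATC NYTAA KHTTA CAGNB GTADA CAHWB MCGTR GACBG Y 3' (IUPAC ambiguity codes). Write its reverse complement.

Standard pairs A↔T, G↔C; ambiguity codes pair R↔Y, M↔K, W↔W, B↔V, D↔H, N↔N. Complement (YAAGGGTTAGNRATTMDAATGTCNVCATHTGTDWVKGCAYCTGVCR), then reverse for 5'→3'.

5′-RCVGTCYACGKVWDTGTHTACVNCTGTAADMTTARNGATTGGGAAY-3′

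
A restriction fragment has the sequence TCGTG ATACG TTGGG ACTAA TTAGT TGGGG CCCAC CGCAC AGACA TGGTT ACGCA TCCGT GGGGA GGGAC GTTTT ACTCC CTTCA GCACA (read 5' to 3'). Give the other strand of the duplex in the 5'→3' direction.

5'-TGTGCTGAAGGGAGTAAAACGTCCCTCCCCACGGATGCGTAACCATGTCTGTGCGGTGGGCCCCAACTAATTAGTCCCAACGTATCACGA-3'

The complement of TCGTGATACGTTGGGACTAATTAGTTGGGGCCCACCGCACAGACATGGTTACGCATCCGTGGGGAGGGACGTTTTACTCCCTTCAGCACA is AGCACTATGCAACCCTGATTAATCAACCCCGGGTGGCGTGTCTGTACCAATGCGTAGGCACCCCTCCCTGCAAAATGAGGGAAGTCGTGT (A↔T, G↔C). DNA strands are antiparallel, so the complementary strand runs 3'→5'; reversing gives the 5'→3' form.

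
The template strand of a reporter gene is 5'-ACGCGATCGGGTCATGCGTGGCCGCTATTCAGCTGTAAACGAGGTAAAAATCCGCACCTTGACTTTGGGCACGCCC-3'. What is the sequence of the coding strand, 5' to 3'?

The coding strand is complementary and antiparallel to the template: take the complement (A↔T, G↔C) and reverse.

5'-GGGCGTGCCCAAAGTCAAGGTGCGGATTTTTACCTCGTTTACAGCTGAATAGCGGCCACGCATGACCCGATCGCGT-3'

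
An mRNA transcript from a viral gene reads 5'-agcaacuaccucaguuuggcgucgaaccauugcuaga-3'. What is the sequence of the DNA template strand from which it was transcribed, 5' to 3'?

Replace U with T to get the coding DNA strand: AGCAACTACCTCAGTTTGGCGTCGAACCATTGCTAGA. The template strand is its reverse complement (complement TCGTTGATGGAGTCAAACCGCAGCTTGGTAACGATCT, then reverse).

5'-TCTAGCAATGGTTCGACGCCAAACTGAGGTAGTTGCT-3'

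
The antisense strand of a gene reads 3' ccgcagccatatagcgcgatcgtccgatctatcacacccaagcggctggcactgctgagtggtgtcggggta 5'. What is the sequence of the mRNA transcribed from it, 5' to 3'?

5'-GGCGUCGGUAUAUCGCGCUAGCAGGCUAGAUAGUGUGGGUUCGCCGACCGUGACGACUCACCACAGCCCCAU-3'

Reading the template 3'→5' as shown, RNA polymerase pairs each base (A→U, T→A, G↔C) to build mRNA 5'→3' directly.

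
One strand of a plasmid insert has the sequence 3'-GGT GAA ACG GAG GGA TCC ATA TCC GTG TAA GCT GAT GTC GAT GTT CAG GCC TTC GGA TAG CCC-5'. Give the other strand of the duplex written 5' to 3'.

The strand is given 3'→5', so its complement runs 5'→3' in the same left-to-right order: pair each base A↔T, G↔C.

5'-CCACTTTGCCTCCCTAGGTATAGGCACATTCGACTACAGCTACAAGTCCGGAAGCCTATCGGG-3'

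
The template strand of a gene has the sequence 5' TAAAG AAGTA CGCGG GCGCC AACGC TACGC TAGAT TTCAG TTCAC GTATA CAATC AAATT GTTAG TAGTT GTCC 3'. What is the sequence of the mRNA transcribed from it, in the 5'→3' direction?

The mRNA has the sequence of the coding strand (reverse complement of the template) with T→U. Reverse complement of TAAAGAAGTACGCGGGCGCCAACGCTACGCTAGATTTCAGTTCACGTATACAATCAAATTGTTAGTAGTTGTCC is GGACAACTACTAACAATTTGATTGTATACGTGAACTGAAATCTAGCGTAGCGTTGGCGCCCGCGTACTTCTTTA; then T→U.

5'-GGACAACUACUAACAAUUUGAUUGUAUACGUGAACUGAAAUCUAGCGUAGCGUUGGCGCCCGCGUACUUCUUUA-3'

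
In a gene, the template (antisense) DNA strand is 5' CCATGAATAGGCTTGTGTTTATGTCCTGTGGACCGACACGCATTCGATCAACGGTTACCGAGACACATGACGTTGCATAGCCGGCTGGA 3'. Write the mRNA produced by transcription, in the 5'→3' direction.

5'-UCCAGCCGGCUAUGCAACGUCAUGUGUCUCGGUAACCGUUGAUCGAAUGCGUGUCGGUCCACAGGACAUAAACACAAGCCUAUUCAUGG-3'

The mRNA has the sequence of the coding strand (reverse complement of the template) with T→U. Reverse complement of CCATGAATAGGCTTGTGTTTATGTCCTGTGGACCGACACGCATTCGATCAACGGTTACCGAGACACATGACGTTGCATAGCCGGCTGGA is TCCAGCCGGCTATGCAACGTCATGTGTCTCGGTAACCGTTGATCGAATGCGTGTCGGTCCACAGGACATAAACACAAGCCTATTCATGG; then T→U.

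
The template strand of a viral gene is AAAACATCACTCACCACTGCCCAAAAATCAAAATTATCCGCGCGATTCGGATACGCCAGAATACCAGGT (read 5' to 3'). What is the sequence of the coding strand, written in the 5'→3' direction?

5'-ACCTGGTATTCTGGCGTATCCGAATCGCGCGGATAATTTTGATTTTTGGGCAGTGGTGAGTGATGTTTT-3'

The coding strand is complementary and antiparallel to the template: take the complement (A↔T, G↔C) and reverse.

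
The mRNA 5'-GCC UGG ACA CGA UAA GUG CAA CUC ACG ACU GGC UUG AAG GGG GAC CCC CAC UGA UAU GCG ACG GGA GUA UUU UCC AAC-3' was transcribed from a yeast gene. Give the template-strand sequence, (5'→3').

Replace U with T to get the coding DNA strand: GCCTGGACACGATAAGTGCAACTCACGACTGGCTTGAAGGGGGACCCCCACTGATATGCGACGGGAGTATTTTCCAAC. The template strand is its reverse complement (complement CGGACCTGTGCTATTCACGTTGAGTGCTGACCGAACTTCCCCCTGGGGGTGACTATACGCTGCCCTCATAAAAGGTTG, then reverse).

5'-GTTGGAAAATACTCCCGTCGCATATCAGTGGGGGTCCCCCTTCAAGCCAGTCGTGAGTTGCACTTATCGTGTCCAGGC-3'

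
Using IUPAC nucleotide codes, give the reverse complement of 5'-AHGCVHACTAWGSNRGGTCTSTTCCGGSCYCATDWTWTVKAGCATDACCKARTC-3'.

5′-GAYTMGGTHATGCTMBAWAWHATGRGSCCGGAASAGACCYNSCWTAGTDBGCDT-3′

Standard pairs A↔T, G↔C; ambiguity codes pair R↔Y, K↔M, W↔W, S↔S, D↔H, V↔B, N↔N. Complement (TDCGBDTGATWCSNYCCAGASAAGGCCSGRGTAHWAWABMTCGTAHTGGMTYAG), then reverse for 5'→3'.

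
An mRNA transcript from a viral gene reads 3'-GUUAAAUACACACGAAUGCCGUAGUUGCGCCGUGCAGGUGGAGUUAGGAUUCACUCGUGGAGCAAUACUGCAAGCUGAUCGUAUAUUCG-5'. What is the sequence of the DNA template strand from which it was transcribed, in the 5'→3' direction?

5′-CAATTTATGTGTGCTTACGGCATCAACGCGGCACGTCCACCTCAATCCTAAGTGAGCACCTCGTTATGACGTTCGACTAGCATATAAGC-3′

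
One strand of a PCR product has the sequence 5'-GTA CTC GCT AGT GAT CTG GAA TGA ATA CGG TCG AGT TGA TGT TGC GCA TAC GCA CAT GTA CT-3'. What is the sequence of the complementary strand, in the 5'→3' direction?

Pairing A↔T and G↔C gives CATGAGCGATCACTAGACCTTACTTATGCCAGCTCAACTACAACGCGTATGCGTGTACATGA, running 3'→5'. Reverse for the 5'→3' convention.

5'-AGTACATGTGCGTATGCGCAACATCAACTCGACCGTATTCATTCCAGATCACTAGCGAGTAC-3'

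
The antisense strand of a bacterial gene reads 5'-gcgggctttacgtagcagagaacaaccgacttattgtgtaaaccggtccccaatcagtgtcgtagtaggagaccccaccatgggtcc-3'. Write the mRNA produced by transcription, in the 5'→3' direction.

The mRNA has the sequence of the coding strand (reverse complement of the template) with T→U. Reverse complement of GCGGGCTTTACGTAGCAGAGAACAACCGACTTATTGTGTAAACCGGTCCCCAATCAGTGTCGTAGTAGGAGACCCCACCATGGGTCC is GGACCCATGGTGGGGTCTCCTACTACGACACTGATTGGGGACCGGTTTACACAATAAGTCGGTTGTTCTCTGCTACGTAAAGCCCGC; then T→U.

5'-GGACCCAUGGUGGGGUCUCCUACUACGACACUGAUUGGGGACCGGUUUACACAAUAAGUCGGUUGUUCUCUGCUACGUAAAGCCCGC-3'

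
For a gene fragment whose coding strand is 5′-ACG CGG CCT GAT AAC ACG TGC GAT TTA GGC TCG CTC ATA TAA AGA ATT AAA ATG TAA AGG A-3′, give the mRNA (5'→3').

5'-ACGCGGCCUGAUAACACGUGCGAUUUAGGCUCGCUCAUAUAAAGAAUUAAAAUGUAAAGGA-3'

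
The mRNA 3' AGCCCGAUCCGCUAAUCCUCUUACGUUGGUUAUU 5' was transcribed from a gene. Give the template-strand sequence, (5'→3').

Written 5'→3' the mRNA is UUAUUGGUUGCAUUCUCCUAAUCGCCUAGCCCGA, so the coding DNA strand is TTATTGGTTGCATTCTCCTAATCGCCTAGCCCGA. The template is its reverse complement.

5′-TCGGGCTAGGCGATTAGGAGAATGCAACCAATAA-3′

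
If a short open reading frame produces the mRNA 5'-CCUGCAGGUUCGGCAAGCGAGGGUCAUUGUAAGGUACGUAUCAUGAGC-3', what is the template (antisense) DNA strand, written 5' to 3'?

Replace U with T to get the coding DNA strand: CCTGCAGGTTCGGCAAGCGAGGGTCATTGTAAGGTACGTATCATGAGC. The template strand is its reverse complement (complement GGACGTCCAAGCCGTTCGCTCCCAGTAACATTCCATGCATAGTACTCG, then reverse).

5'-GCTCATGATACGTACCTTACAATGACCCTCGCTTGCCGAACCTGCAGG-3'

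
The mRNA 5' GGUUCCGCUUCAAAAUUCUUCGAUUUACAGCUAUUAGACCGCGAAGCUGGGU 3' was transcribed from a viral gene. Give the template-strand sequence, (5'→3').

5'-ACCCAGCTTCGCGGTCTAATAGCTGTAAATCGAAGAATTTTGAAGCGGAACC-3'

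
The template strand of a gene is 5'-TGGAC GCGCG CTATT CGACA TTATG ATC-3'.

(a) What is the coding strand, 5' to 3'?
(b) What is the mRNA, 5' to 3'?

(a) 5'-GATCATAATGTCGAATAGCGCGCGTCCA-3'
(b) 5′-GAUCAUAAUGUCGAAUAGCGCGCGUCCA-3′

(a) The coding strand is the reverse complement of the template: complement ACCTGCGCGCGATAAGCTGTAATACTAG, then reverse.
(b) mRNA has the coding-strand sequence with T→U.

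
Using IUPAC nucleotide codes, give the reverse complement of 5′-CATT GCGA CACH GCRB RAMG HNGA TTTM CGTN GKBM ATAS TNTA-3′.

5'-TANASTATKVMCNACGKAAATCNDCKTYVYGCDGTGTCGCAATG-3'

Standard pairs A↔T, G↔C; ambiguity codes pair R↔Y, M↔K, S↔S, B↔V, H↔D, N↔N. Complement (GTAACGCTGTGDCGYVYTKCDNCTAAAKGCANCMVKTATSANAT), then reverse for 5'→3'.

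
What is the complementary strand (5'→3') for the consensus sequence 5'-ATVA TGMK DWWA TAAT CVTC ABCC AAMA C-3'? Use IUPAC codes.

5'-GTKTTGGVTGABGATTATWWHMKCATBAT-3'

Standard pairs A↔T, G↔C; ambiguity codes pair M↔K, W↔W, B↔V, D↔H. Complement (TABTACKMHWWTATTAGBAGTVGGTTKTG), then reverse for 5'→3'.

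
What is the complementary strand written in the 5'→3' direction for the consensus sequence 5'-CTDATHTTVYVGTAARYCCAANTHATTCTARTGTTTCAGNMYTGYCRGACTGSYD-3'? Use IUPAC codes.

Standard pairs A↔T, G↔C; ambiguity codes pair R↔Y, M↔K, S↔S, D↔H, V↔B, N↔N. Complement (GAHTADAABRBCATTYRGGTTNADTAAGATYACAAAGTCNKRACRGYCTGACSRH), then reverse for 5'→3'.

5'-HRSCAGTCYGRCARKNCTGAAACAYTAGAATDANTTGGRYTTACBRBAADATHAG-3'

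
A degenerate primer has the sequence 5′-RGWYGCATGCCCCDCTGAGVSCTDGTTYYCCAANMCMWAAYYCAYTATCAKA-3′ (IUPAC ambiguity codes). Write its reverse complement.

Standard pairs A↔T, G↔C; ambiguity codes pair R↔Y, M↔K, W↔W, S↔S, D↔H, V↔B, N↔N. Complement (YCWRCGTACGGGGHGACTCBSGAHCAARRGGTTNKGKWTTRRGTRATAGTMT), then reverse for 5'→3'.

5'-TMTGATARTGRRTTWKGKNTTGGRRAACHAGSBCTCAGHGGGGCATGCRWCY-3'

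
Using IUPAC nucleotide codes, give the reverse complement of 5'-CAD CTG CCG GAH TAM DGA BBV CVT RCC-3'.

Standard pairs A↔T, G↔C; ambiguity codes pair R↔Y, M↔K, B↔V, D↔H. Complement (GTHGACGGCCTDATKHCTVVBGBAYGG), then reverse for 5'→3'.

5′-GGYABGBVVTCHKTADTCCGGCAGHTG-3′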